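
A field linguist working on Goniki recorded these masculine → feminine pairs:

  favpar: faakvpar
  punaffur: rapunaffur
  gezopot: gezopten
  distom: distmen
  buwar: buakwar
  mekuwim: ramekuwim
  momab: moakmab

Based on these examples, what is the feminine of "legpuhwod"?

legpuhwden

distom and mekuwim both end in -m yet inflect differently (distmen, ramekuwim), so the final letter is not what conditions the rule; the last vowel is.
"legpuhwod" has last vowel 'o'. The stems whose last vowel is 'o' (distom → distmen, gezopot → gezopten) delete the last vowel and add -en.
So legpuhwod → legpuhwden.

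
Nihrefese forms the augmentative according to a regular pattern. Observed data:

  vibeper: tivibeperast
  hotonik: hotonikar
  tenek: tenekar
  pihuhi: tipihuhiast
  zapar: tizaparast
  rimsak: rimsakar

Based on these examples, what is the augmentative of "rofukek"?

rofukekar

tenek and vibeper both have last vowel 'e' yet inflect differently (tenekar, tivibeperast), so the last vowel is not what conditions the rule; the final letter is.
"rofukek" ends in -k. The stems ending in -k (rimsak → rimsakar, hotonik → hotonikar, tenek → tenekar) add -ar.
The other pattern: stems ending in -i or -r add ti- … -ast around the stem.
So rofukek → rofukekar.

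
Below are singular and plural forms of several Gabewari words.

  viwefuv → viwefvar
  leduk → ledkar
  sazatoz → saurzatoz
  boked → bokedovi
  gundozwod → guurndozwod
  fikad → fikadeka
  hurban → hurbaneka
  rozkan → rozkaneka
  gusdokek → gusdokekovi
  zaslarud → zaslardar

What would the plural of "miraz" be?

mirazeka

gundozwod and fikad both end in -d yet inflect differently (guurndozwod, fikadeka), so the final letter is not what conditions the rule; the last vowel is.
"miraz" has last vowel 'a'. The stems whose last vowel is 'a' (hurban → hurbaneka, fikad → fikadeka, rozkan → rozkaneka) add -eka.
The other patterns: stems whose last vowel is 'o' insert -ur- after the first vowel; stems whose last vowel is 'e' add -ovi; stems whose last vowel is 'u' delete the last vowel and add -ar.
So miraz → mirazeka.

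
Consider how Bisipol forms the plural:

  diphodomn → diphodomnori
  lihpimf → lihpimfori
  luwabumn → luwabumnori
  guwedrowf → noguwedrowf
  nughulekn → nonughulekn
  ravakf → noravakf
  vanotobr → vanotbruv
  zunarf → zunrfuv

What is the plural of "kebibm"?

kebbmuv

"kebibm" has second-to-last letter 'b'. The one such stem in the data (vanotobr → vanotbruv) deletes the last vowel and adds -uv (as does zunarf), so the same rule applies.
The other patterns: stems whose second-to-last letter is 'm' add -ori; stems whose second-to-last letter is 'k' or 'w' add the prefix no-.
So kebibm → kebbmuv.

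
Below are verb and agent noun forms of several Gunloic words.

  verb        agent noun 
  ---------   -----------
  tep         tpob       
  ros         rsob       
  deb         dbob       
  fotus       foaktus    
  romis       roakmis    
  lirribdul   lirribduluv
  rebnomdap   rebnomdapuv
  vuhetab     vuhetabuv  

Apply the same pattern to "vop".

vpob

"vop" has 1 vowel. The stems with 1 vowel (tep → tpob, ros → rsob, deb → dbob) delete the last vowel and add -ob.
The other patterns: stems with 2 vowels insert -ak- after the first vowel; stems with 3 vowels add -uv.
So vop → vpob.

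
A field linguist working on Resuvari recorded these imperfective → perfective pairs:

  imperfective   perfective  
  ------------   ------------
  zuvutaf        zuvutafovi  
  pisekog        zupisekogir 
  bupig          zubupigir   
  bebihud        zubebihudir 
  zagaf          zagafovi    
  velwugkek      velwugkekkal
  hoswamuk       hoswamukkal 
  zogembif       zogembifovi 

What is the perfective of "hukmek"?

"hukmek" ends in -k. The stems ending in -k (hoswamuk → hoswamukkal, velwugkek → velwugkekkal) double the final consonant and add -al.
The other patterns: stems ending in -f add -ovi; stems ending in -d or -g add zu- … -ir around the stem.
So hukmek → hukmekkal.

hukmekkal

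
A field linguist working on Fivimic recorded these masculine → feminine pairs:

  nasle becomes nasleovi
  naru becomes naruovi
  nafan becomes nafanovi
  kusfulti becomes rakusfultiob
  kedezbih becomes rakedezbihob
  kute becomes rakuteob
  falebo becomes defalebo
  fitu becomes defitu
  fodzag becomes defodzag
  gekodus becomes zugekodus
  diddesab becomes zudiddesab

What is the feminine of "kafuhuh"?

"kafuhuh" begins with k-. The stems beginning with k- (kusfulti → rakusfultiob, kedezbih → rakedezbihob, kute → rakuteob) add ra- … -ob around the stem.
So kafuhuh → rakafuhuhob.

rakafuhuhob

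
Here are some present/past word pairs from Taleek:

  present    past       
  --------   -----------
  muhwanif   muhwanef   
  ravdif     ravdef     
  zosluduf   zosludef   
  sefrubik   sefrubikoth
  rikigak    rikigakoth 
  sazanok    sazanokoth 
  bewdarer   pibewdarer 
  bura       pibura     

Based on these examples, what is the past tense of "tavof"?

tavef

muhwanif and sefrubik both have last vowel 'i' yet inflect differently (muhwanef, sefrubikoth), so the last vowel is not what conditions the rule; the final letter is.
"tavof" ends in -f. The stems ending in -f (muhwanif → muhwanef, ravdif → ravdef, zosluduf → zosludef) change the last vowel to 'e'.
The other patterns: stems ending in -k add -oth; stems ending in -a or -r add the prefix pi-.
So tavof → tavef.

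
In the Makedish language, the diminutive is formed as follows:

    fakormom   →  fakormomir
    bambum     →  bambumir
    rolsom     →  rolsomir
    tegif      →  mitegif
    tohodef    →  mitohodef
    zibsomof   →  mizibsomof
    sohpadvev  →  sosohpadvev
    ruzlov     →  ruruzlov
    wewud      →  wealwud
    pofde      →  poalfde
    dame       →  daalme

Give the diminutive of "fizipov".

"fizipov" ends in -v. The stems ending in -v (sohpadvev → sosohpadvev, ruzlov → ruruzlov) repeat the first consonant+vowel as a prefix.
The other patterns: stems ending in -m add -ir; stems ending in -f add the prefix mi-; stems ending in -d or -e insert -al- after the first vowel.
So fizipov → fifizipov.

fifizipov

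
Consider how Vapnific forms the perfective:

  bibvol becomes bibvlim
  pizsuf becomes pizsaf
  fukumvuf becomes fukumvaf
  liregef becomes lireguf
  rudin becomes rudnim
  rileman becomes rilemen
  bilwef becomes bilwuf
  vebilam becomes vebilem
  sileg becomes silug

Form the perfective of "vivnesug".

vivnesag

"vivnesug" has last vowel 'u'. The stems whose last vowel is 'u' (pizsuf → pizsaf, fukumvuf → fukumvaf) change the last vowel to 'a'.
So vivnesug → vivnesag.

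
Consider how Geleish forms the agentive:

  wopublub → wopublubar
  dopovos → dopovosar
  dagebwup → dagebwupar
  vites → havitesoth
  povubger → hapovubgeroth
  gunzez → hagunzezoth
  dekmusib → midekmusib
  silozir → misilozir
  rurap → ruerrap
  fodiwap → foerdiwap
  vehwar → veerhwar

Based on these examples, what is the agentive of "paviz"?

mipaviz

dopovos and vites both end in -s yet inflect differently (dopovosar, havitesoth), so the final letter is not what conditions the rule; the last vowel is.
"paviz" has last vowel 'i'. The stems whose last vowel is 'i' (dekmusib → midekmusib, silozir → misilozir) add the prefix mi-.
So paviz → mipaviz.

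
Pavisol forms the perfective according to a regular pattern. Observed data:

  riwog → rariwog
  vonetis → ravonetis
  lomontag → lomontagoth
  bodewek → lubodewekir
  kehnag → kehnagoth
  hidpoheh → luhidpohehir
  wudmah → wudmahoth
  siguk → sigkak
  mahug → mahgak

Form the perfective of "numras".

bodewek and siguk both end in -k yet inflect differently (lubodewekir, sigkak), so the final letter is not what conditions the rule; the last vowel is.
"numras" has last vowel 'a'. The stems whose last vowel is 'a' (kehnag → kehnagoth, wudmah → wudmahoth, lomontag → lomontagoth) add -oth.
So numras → numrasoth.

numrasoth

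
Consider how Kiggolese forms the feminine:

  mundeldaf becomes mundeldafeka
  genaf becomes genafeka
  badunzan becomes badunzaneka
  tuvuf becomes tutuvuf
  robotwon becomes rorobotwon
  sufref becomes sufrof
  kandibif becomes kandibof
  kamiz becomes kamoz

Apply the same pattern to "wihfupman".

mundeldaf and tuvuf both end in -f yet inflect differently (mundeldafeka, tutuvuf), so the final letter is not what conditions the rule; the last vowel is.
"wihfupman" has last vowel 'a'. The stems whose last vowel is 'a' (mundeldaf → mundeldafeka, genaf → genafeka, badunzan → badunzaneka) add -eka.
The other patterns: stems whose last vowel is 'o' or 'u' repeat the first consonant+vowel as a prefix; stems whose last vowel is 'e' or 'i' change the last vowel to 'o'.
So wihfupman → wihfupmaneka.

wihfupmaneka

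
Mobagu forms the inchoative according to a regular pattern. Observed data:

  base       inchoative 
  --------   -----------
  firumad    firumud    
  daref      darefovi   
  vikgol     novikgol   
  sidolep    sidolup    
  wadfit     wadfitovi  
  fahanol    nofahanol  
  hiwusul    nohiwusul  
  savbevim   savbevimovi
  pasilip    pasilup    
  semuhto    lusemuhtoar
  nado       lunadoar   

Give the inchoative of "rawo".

fahanol and nado both have last vowel 'o' yet inflect differently (nofahanol, lunadoar), so the last vowel is not what conditions the rule; the final letter is.
"rawo" ends in -o. The stems ending in -o (nado → lunadoar, semuhto → lusemuhtoar) add lu- … -ar around the stem.
The other patterns: stems ending in -l add the prefix no-; stems ending in -d or -p change the last vowel to 'u'; stems ending in -f, -m or -t add -ovi.
So rawo → lurawoar.

lurawoar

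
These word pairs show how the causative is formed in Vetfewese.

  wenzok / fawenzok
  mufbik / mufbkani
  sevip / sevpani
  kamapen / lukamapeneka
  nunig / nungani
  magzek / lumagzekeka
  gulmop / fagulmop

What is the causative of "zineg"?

"zineg" has last vowel 'e'. The stems whose last vowel is 'e' (kamapen → lukamapeneka, magzek → lumagzekeka) add lu- … -eka around the stem.
The other patterns: stems whose last vowel is 'o' add the prefix fa-; stems whose last vowel is 'i' delete the last vowel and add -ani.
So zineg → luzinegeka.

luzinegeka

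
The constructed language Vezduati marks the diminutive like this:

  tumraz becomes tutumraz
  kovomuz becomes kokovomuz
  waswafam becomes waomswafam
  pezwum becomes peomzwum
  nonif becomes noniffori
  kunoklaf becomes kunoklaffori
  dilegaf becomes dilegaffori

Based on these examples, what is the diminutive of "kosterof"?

"kosterof" ends in -f. The stems ending in -f (nonif → noniffori, kunoklaf → kunoklaffori, dilegaf → dilegaffori) double the final consonant and add -ori.
The other patterns: stems ending in -z repeat the first consonant+vowel as a prefix; stems ending in -m insert -om- after the first vowel.
So kosterof → kosteroffori.

kosteroffori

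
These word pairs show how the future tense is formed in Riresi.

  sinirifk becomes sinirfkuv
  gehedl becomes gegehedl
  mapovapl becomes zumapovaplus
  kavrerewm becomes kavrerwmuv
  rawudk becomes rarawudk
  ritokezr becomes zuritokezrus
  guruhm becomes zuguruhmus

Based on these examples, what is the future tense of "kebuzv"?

zukebuzvus

rawudk and sinirifk both end in -k yet inflect differently (rarawudk, sinirfkuv), so the final letter is not what conditions the rule; the second-to-last letter is.
"kebuzv" has second-to-last letter 'z'. The one such stem in the data (ritokezr → zuritokezrus) adds zu- … -us around the stem, so the same rule applies.
So kebuzv → zukebuzvus.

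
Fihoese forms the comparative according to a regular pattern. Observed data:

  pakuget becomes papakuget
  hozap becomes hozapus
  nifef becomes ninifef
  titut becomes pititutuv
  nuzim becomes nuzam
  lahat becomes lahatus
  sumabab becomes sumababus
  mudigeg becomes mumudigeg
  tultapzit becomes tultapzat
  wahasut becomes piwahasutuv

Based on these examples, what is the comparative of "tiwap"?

tultapzit and lahat both end in -t yet inflect differently (tultapzat, lahatus), so the final letter is not what conditions the rule; the last vowel is.
"tiwap" has last vowel 'a'. The stems whose last vowel is 'a' (lahat → lahatus, sumabab → sumababus, hozap → hozapus) add -us.
So tiwap → tiwapus.

tiwapus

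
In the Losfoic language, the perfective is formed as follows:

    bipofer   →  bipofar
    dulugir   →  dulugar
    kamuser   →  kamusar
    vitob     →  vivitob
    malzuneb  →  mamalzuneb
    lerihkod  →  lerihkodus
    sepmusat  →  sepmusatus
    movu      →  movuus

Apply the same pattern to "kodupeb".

"kodupeb" ends in -b. The stems ending in -b (vitob → vivitob, malzuneb → mamalzuneb) repeat the first consonant+vowel as a prefix.
The other patterns: stems ending in -r change the last vowel to 'a'; stems ending in -d, -t or -u add -us.
So kodupeb → kokodupeb.

kokodupeb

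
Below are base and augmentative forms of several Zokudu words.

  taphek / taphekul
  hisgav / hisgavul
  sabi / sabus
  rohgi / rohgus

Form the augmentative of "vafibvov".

taphek and sabi both have 2 vowels yet inflect differently (taphekul, sabus), so the number of vowels is not what conditions the rule; whether the stem ends in a vowel or a consonant is.
"vafibvov" ends in a consonant. The stems ending in a consonant (taphek → taphekul, hisgav → hisgavul) add -ul.
So vafibvov → vafibvovul.

vafibvovul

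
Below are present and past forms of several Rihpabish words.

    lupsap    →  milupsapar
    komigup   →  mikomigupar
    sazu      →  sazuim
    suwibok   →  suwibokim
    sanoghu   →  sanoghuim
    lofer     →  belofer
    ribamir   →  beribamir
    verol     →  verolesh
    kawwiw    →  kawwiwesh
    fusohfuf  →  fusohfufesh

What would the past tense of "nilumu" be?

nilumuim

komigup and sazu both have last vowel 'u' yet inflect differently (mikomigupar, sazuim), so the last vowel is not what conditions the rule; the final letter is.
"nilumu" ends in -u. The stems ending in -u (sazu → sazuim, sanoghu → sanoghuim) add -im.
So nilumu → nilumuim.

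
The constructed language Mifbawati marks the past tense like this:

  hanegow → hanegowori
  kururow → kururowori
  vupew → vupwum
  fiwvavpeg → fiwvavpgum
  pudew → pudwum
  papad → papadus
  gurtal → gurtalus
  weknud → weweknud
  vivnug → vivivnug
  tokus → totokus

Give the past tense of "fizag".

hanegow and vupew both end in -w yet inflect differently (hanegowori, vupwum), so the final letter is not what conditions the rule; the last vowel is.
"fizag" has last vowel 'a'. The stems whose last vowel is 'a' (papad → papadus, gurtal → gurtalus) add -us.
The other patterns: stems whose last vowel is 'o' add -ori; stems whose last vowel is 'e' delete the last vowel and add -um; stems whose last vowel is 'u' repeat the first consonant+vowel as a prefix.
So fizag → fizagus.

fizagus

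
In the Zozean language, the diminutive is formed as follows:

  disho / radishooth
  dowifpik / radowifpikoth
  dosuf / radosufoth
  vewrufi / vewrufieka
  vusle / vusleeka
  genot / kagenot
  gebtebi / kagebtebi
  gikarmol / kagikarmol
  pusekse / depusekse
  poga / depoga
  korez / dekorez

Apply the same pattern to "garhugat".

kagarhugat

vewrufi and gebtebi both end in -i yet inflect differently (vewrufieka, kagebtebi), so the final letter is not what conditions the rule; the first letter is.
"garhugat" begins with g-. The stems beginning with g- (genot → kagenot, gebtebi → kagebtebi, gikarmol → kagikarmol) add the prefix ka-.
The other patterns: stems beginning with d- add ra- … -oth around the stem; stems beginning with v- add -eka; stems beginning with k- or p- add the prefix de-.
So garhugat → kagarhugat.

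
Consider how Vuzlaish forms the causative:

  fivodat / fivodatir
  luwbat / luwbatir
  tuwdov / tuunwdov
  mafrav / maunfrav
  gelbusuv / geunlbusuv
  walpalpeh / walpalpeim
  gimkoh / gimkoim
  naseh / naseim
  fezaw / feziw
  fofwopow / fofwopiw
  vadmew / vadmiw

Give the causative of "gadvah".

"gadvah" ends in -h. The stems ending in -h (walpalpeh → walpalpeim, gimkoh → gimkoim, naseh → naseim) drop the final letter and add -im.
So gadvah → gadvaim.

gadvaim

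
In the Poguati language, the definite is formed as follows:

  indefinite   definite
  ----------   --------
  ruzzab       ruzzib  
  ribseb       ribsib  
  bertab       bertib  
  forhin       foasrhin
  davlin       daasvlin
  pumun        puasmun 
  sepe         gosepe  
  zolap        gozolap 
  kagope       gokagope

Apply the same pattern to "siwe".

gosiwe

ribseb and sepe both have last vowel 'e' yet inflect differently (ribsib, gosepe), so the last vowel is not what conditions the rule; the final letter is.
"siwe" ends in -e. The stems ending in -e (sepe → gosepe, kagope → gokagope) add the prefix go-.
So siwe → gosiwe.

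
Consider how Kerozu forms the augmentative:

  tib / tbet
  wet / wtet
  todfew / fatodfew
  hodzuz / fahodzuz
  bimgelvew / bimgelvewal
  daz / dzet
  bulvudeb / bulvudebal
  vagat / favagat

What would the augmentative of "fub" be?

fbet

"fub" has 1 vowel. The stems with 1 vowel (wet → wtet, daz → dzet, tib → tbet) delete the last vowel and add -et.
So fub → fbet.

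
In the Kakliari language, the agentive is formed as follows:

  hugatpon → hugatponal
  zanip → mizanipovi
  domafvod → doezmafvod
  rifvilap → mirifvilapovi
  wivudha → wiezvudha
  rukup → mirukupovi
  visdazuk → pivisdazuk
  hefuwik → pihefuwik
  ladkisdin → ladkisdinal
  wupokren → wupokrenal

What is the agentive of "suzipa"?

"suzipa" ends in -a. The one such stem in the data (wivudha → wiezvudha) inserts -ez- after the first vowel (as does domafvod), so the same rule applies.
So suzipa → suezzipa.

suezzipa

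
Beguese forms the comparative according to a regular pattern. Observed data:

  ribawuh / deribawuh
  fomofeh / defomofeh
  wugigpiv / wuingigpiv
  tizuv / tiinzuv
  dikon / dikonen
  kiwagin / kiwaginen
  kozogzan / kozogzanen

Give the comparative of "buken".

"buken" ends in -n. The stems ending in -n (dikon → dikonen, kiwagin → kiwaginen, kozogzan → kozogzanen) add -en.
So buken → bukenen.

bukenen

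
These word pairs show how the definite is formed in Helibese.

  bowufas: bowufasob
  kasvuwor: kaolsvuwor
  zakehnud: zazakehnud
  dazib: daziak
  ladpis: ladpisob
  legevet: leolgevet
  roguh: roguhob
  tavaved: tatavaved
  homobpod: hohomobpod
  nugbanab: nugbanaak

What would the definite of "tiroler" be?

tiolroler

kasvuwor and homobpod both have last vowel 'o' yet inflect differently (kaolsvuwor, hohomobpod), so the last vowel is not what conditions the rule; the final letter is.
"tiroler" ends in -r. The one such stem in the data (kasvuwor → kaolsvuwor) inserts -ol- after the first vowel (as does legevet), so the same rule applies.
The other patterns: stems ending in -b drop the final letter and add -ak; stems ending in -d repeat the first consonant+vowel as a prefix; stems ending in -h or -s add -ob.
So tiroler → tiolroler.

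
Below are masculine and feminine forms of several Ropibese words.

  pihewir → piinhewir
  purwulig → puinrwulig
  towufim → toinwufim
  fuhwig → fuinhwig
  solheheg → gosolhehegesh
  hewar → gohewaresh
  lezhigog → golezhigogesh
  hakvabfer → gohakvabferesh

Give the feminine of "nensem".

"nensem" has last vowel 'e'. The stems whose last vowel is 'e' (solheheg → gosolhehegesh, hakvabfer → gohakvabferesh) add go- … -esh around the stem.
The other pattern: stems whose last vowel is 'i' insert -in- after the first vowel.
So nensem → gonensemesh.

gonensemesh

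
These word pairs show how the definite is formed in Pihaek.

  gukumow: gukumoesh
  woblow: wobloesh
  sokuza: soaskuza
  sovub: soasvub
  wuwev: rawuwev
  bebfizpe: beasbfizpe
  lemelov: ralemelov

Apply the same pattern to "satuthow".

satuthoesh

"satuthow" ends in -w. The stems ending in -w (woblow → wobloesh, gukumow → gukumoesh) drop the final letter and add -esh.
The other patterns: stems ending in -v add the prefix ra-; stems ending in -a, -b or -e insert -as- after the first vowel.
So satuthow → satuthoesh.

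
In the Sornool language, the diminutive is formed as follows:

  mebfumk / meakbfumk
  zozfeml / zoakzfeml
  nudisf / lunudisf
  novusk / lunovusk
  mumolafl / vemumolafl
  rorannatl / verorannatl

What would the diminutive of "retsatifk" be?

veretsatifk

mebfumk and novusk both end in -k yet inflect differently (meakbfumk, lunovusk), so the final letter is not what conditions the rule; the second-to-last letter is.
"retsatifk" has second-to-last letter 'f'. The one such stem in the data (mumolafl → vemumolafl) adds the prefix ve-, so the same rule applies.
So retsatifk → veretsatifk.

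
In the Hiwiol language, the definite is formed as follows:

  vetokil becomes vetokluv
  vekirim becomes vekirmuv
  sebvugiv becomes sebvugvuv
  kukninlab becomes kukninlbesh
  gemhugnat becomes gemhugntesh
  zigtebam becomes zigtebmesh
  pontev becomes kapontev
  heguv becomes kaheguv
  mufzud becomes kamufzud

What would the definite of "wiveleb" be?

"wiveleb" has last vowel 'e'. The one such stem in the data (pontev → kapontev) adds the prefix ka-, so the same rule applies.
The other patterns: stems whose last vowel is 'i' delete the last vowel and add -uv; stems whose last vowel is 'a' delete the last vowel and add -esh.
So wiveleb → kawiveleb.

kawiveleb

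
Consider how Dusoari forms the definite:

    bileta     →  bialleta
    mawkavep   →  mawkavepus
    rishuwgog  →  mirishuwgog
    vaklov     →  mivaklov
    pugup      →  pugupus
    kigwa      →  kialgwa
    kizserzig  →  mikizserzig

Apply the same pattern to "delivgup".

kigwa and kizserzig both begin with k- yet inflect differently (kialgwa, mikizserzig), so the first letter is not what conditions the rule; the final letter is.
"delivgup" ends in -p. The stems ending in -p (mawkavep → mawkavepus, pugup → pugupus) add -us.
So delivgup → delivgupus.

delivgupus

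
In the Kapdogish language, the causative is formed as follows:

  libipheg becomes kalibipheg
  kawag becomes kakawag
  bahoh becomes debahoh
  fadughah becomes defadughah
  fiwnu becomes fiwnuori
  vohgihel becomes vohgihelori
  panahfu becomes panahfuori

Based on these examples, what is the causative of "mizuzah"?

demizuzah

"mizuzah" ends in -h. The stems ending in -h (bahoh → debahoh, fadughah → defadughah) add the prefix de-.
The other patterns: stems ending in -g add the prefix ka-; stems ending in -l or -u add -ori.
So mizuzah → demizuzah.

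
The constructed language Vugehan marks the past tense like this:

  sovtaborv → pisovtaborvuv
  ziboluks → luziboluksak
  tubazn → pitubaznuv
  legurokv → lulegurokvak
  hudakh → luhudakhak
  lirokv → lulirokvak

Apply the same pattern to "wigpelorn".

"wigpelorn" has second-to-last letter 'r'. The one such stem in the data (sovtaborv → pisovtaborvuv) adds pi- … -uv around the stem, so the same rule applies.
The other pattern: stems whose second-to-last letter is 'k' add lu- … -ak around the stem.
So wigpelorn → piwigpelornuv.

piwigpelornuv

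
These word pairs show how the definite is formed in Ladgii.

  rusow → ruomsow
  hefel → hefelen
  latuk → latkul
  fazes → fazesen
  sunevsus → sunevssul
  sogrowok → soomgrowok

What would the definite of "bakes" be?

bakesen

"bakes" has last vowel 'e'. The stems whose last vowel is 'e' (hefel → hefelen, fazes → fazesen) add -en.
So bakes → bakesen.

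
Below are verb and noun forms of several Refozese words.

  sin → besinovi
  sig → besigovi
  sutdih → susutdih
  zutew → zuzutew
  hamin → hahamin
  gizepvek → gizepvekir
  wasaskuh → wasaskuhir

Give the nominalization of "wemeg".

sin and hamin both end in -n yet inflect differently (besinovi, hahamin), so the final letter is not what conditions the rule; the number of vowels is.
"wemeg" has 2 vowels. The stems with 2 vowels (sutdih → susutdih, zutew → zuzutew, hamin → hahamin) repeat the first consonant+vowel as a prefix.
The other patterns: stems with 1 vowel add be- … -ovi around the stem; stems with 3 vowels add -ir.
So wemeg → wewemeg.

wewemeg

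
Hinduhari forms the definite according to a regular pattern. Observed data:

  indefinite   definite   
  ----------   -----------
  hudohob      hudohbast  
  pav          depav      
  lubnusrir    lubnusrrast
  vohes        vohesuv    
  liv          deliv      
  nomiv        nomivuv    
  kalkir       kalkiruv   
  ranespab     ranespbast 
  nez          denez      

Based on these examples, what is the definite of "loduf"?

"loduf" has 2 vowels. The stems with 2 vowels (nomiv → nomivuv, kalkir → kalkiruv, vohes → vohesuv) add -uv.
So loduf → lodufuv.

lodufuv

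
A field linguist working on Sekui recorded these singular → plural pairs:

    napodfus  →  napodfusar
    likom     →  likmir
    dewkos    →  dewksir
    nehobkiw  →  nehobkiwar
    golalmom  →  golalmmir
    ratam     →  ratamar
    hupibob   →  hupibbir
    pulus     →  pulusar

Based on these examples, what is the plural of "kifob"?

golalmom and ratam both end in -m yet inflect differently (golalmmir, ratamar), so the final letter is not what conditions the rule; the last vowel is.
"kifob" has last vowel 'o'. The stems whose last vowel is 'o' (golalmom → golalmmir, dewkos → dewksir, likom → likmir) delete the last vowel and add -ir.
The other pattern: stems whose last vowel is 'a', 'i' or 'u' add -ar.
So kifob → kifbir.

kifbir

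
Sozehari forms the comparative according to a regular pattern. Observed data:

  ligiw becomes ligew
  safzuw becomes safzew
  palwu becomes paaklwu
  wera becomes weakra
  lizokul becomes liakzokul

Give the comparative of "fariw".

"fariw" ends in -w. The stems ending in -w (ligiw → ligew, safzuw → safzew) change the last vowel to 'e'.
The other pattern: stems ending in -a, -l or -u insert -ak- after the first vowel.
So fariw → farew.

farew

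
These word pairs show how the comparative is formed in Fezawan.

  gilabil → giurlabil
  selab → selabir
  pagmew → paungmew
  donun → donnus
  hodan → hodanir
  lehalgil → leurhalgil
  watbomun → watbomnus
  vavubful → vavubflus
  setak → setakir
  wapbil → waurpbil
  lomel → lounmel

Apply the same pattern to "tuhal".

"tuhal" has last vowel 'a'. The stems whose last vowel is 'a' (hodan → hodanir, selab → selabir, setak → setakir) add -ir.
So tuhal → tuhalir.

tuhalir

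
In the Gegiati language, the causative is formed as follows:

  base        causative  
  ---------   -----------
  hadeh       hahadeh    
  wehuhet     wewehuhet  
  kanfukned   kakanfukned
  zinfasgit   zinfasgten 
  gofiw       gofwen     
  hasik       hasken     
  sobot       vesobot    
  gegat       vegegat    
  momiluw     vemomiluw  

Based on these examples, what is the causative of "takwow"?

wehuhet and zinfasgit both end in -t yet inflect differently (wewehuhet, zinfasgten), so the final letter is not what conditions the rule; the last vowel is.
"takwow" has last vowel 'o'. The one such stem in the data (sobot → vesobot) adds the prefix ve-, so the same rule applies.
So takwow → vetakwow.

vetakwow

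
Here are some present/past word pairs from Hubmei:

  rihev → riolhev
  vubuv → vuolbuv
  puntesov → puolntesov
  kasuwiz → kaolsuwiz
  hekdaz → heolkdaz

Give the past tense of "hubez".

huolbez

Every pair shown (rihev → riolhev, vubuv → vuolbuv, puntesov → puolntesov, …) follows the same rule: insert -ol- after the first vowel.
So hubez → huolbez.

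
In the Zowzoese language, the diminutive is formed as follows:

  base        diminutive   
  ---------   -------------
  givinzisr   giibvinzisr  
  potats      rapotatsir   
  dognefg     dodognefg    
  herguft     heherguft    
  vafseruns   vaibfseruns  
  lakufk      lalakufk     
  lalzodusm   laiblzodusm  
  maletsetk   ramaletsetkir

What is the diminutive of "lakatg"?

ralakatgir

maletsetk and lakufk both end in -k yet inflect differently (ramaletsetkir, lalakufk), so the final letter is not what conditions the rule; the second-to-last letter is.
"lakatg" has second-to-last letter 't'. The stems whose second-to-last letter is 't' (maletsetk → ramaletsetkir, potats → rapotatsir) add ra- … -ir around the stem.
The other patterns: stems whose second-to-last letter is 'f' repeat the first consonant+vowel as a prefix; stems whose second-to-last letter is 'n' or 's' insert -ib- after the first vowel.
So lakatg → ralakatgir.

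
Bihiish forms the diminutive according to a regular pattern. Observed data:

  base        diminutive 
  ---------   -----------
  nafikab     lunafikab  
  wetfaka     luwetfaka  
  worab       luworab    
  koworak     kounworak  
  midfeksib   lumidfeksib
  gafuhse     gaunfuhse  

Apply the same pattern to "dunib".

koworak and wetfaka both have last vowel 'a' yet inflect differently (kounworak, luwetfaka), so the last vowel is not what conditions the rule; the final letter is.
"dunib" ends in -b. The stems ending in -b (nafikab → lunafikab, worab → luworab, midfeksib → lumidfeksib) add the prefix lu-.
The other pattern: stems ending in -e or -k insert -un- after the first vowel.
So dunib → ludunib.

ludunib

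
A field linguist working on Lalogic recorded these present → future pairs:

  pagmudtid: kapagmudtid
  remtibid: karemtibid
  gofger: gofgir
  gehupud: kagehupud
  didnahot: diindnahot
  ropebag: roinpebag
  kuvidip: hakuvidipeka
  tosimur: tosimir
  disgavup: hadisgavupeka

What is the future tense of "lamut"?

lainmut

gehupud and disgavup both have last vowel 'u' yet inflect differently (kagehupud, hadisgavupeka), so the last vowel is not what conditions the rule; the final letter is.
"lamut" ends in -t. The one such stem in the data (didnahot → diindnahot) inserts -in- after the first vowel (as does ropebag), so the same rule applies.
The other patterns: stems ending in -d add the prefix ka-; stems ending in -p add ha- … -eka around the stem; stems ending in -r change the last vowel to 'i'.
So lamut → lainmut.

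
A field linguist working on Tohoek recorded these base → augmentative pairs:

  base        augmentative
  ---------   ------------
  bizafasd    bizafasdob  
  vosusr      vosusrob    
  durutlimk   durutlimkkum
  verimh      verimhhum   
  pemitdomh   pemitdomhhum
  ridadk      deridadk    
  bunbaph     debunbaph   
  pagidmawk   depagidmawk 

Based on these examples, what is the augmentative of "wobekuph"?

"wobekuph" has second-to-last letter 'p'. The one such stem in the data (bunbaph → debunbaph) adds the prefix de-, so the same rule applies.
So wobekuph → dewobekuph.

dewobekuph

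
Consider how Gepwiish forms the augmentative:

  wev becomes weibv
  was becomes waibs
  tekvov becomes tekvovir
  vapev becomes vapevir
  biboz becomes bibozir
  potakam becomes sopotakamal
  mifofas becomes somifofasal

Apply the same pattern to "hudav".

hudavir

wev and tekvov both end in -v yet inflect differently (weibv, tekvovir), so the final letter is not what conditions the rule; the number of vowels is.
"hudav" has 2 vowels. The stems with 2 vowels (tekvov → tekvovir, vapev → vapevir, biboz → bibozir) add -ir.
The other patterns: stems with 1 vowel insert -ib- after the first vowel; stems with 3 vowels add so- … -al around the stem.
So hudav → hudavir.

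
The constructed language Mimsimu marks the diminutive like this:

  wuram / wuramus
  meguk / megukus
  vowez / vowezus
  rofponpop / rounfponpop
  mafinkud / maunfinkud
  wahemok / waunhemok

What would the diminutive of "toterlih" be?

tounterlih

meguk and wahemok both end in -k yet inflect differently (megukus, waunhemok), so the final letter is not what conditions the rule; the number of vowels is.
"toterlih" has 3 vowels. The stems with 3 vowels (rofponpop → rounfponpop, mafinkud → maunfinkud, wahemok → waunhemok) insert -un- after the first vowel.
So toterlih → tounterlih.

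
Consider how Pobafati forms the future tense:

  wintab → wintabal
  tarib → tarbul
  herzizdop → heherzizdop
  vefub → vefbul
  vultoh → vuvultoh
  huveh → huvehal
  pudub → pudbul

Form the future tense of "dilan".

dilanal

vultoh and huveh both end in -h yet inflect differently (vuvultoh, huvehal), so the final letter is not what conditions the rule; the last vowel is.
"dilan" has last vowel 'a'. The one such stem in the data (wintab → wintabal) adds -al, so the same rule applies.
So dilan → dilanal.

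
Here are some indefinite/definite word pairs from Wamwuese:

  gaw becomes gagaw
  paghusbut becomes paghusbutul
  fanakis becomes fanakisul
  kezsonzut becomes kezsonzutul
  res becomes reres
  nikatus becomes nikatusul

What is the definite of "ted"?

"ted" has 1 vowel. The stems with 1 vowel (res → reres, gaw → gagaw) repeat the first consonant+vowel as a prefix.
So ted → teted.

teted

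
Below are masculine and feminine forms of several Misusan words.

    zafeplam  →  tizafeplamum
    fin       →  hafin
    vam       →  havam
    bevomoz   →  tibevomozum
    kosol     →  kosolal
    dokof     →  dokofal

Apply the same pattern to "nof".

hanof

"nof" has 1 vowel. The stems with 1 vowel (vam → havam, fin → hafin) add the prefix ha-.
So nof → hanof.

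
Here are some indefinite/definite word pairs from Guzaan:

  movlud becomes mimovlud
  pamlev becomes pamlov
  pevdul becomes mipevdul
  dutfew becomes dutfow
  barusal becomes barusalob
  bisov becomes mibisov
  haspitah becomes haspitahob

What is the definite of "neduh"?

mineduh

barusal and pevdul both end in -l yet inflect differently (barusalob, mipevdul), so the final letter is not what conditions the rule; the last vowel is.
"neduh" has last vowel 'u'. The stems whose last vowel is 'u' (movlud → mimovlud, pevdul → mipevdul) add the prefix mi-.
The other patterns: stems whose last vowel is 'e' change the last vowel to 'o'; stems whose last vowel is 'a' add -ob.
So neduh → mineduh.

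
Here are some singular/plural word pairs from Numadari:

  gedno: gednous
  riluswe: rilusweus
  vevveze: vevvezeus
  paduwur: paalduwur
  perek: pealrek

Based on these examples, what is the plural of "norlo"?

riluswe and perek both have last vowel 'e' yet inflect differently (rilusweus, pealrek), so the last vowel is not what conditions the rule; whether the stem ends in a vowel or a consonant is.
"norlo" ends in a vowel. The stems ending in a vowel (gedno → gednous, riluswe → rilusweus, vevveze → vevvezeus) add -us.
The other pattern: stems ending in a consonant insert -al- after the first vowel.
So norlo → norlous.

norlous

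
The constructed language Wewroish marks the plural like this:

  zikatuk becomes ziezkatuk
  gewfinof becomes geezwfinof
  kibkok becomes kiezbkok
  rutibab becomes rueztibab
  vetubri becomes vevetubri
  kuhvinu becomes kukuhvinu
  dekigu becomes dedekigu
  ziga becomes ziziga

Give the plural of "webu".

zikatuk and kuhvinu both have last vowel 'u' yet inflect differently (ziezkatuk, kukuhvinu), so the last vowel is not what conditions the rule; whether the stem ends in a vowel or a consonant is.
"webu" ends in a vowel. The stems ending in a vowel (vetubri → vevetubri, kuhvinu → kukuhvinu, dekigu → dedekigu) repeat the first consonant+vowel as a prefix.
So webu → wewebu.

wewebu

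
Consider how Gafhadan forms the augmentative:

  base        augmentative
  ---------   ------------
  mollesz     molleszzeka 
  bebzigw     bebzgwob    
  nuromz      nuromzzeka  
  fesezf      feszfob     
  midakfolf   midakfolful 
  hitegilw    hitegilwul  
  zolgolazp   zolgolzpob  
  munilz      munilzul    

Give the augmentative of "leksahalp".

leksahalpul

nuromz and munilz both end in -z yet inflect differently (nuromzzeka, munilzul), so the final letter is not what conditions the rule; the second-to-last letter is.
"leksahalp" has second-to-last letter 'l'. The stems whose second-to-last letter is 'l' (midakfolf → midakfolful, hitegilw → hitegilwul, munilz → munilzul) add -ul.
So leksahalp → leksahalpul.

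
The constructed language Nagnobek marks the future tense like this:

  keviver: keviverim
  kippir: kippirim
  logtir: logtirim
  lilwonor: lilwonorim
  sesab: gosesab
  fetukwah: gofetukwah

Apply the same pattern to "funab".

gofunab

kippir and sesab both have 2 vowels yet inflect differently (kippirim, gosesab), so the number of vowels is not what conditions the rule; the final letter is.
"funab" ends in -b. The one such stem in the data (sesab → gosesab) adds the prefix go-, so the same rule applies.
So funab → gofunab.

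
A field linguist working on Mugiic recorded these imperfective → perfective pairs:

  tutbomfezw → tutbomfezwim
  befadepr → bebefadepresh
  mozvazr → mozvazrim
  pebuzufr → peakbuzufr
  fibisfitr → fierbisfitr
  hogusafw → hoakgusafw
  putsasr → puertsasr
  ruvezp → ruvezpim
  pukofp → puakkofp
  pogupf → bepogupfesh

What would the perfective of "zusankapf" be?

bezusankapfesh

befadepr and mozvazr both end in -r yet inflect differently (bebefadepresh, mozvazrim), so the final letter is not what conditions the rule; the second-to-last letter is.
"zusankapf" has second-to-last letter 'p'. The stems whose second-to-last letter is 'p' (pogupf → bepogupfesh, befadepr → bebefadepresh) add be- … -esh around the stem.
The other patterns: stems whose second-to-last letter is 'z' add -im; stems whose second-to-last letter is 'f' insert -ak- after the first vowel; stems whose second-to-last letter is 's' or 't' insert -er- after the first vowel.
So zusankapf → bezusankapfesh.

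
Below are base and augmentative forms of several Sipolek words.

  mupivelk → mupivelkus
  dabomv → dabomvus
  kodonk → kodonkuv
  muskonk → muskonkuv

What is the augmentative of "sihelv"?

sihelvus

"sihelv" has second-to-last letter 'l'. The one such stem in the data (mupivelk → mupivelkus) adds -us, so the same rule applies.
The other pattern: stems whose second-to-last letter is 'n' add -uv.
So sihelv → sihelvus.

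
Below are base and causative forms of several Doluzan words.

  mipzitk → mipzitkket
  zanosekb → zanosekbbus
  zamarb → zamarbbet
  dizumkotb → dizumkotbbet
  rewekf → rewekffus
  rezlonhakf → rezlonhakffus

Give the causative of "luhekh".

luhekhhus

zanosekb and dizumkotb both end in -b yet inflect differently (zanosekbbus, dizumkotbbet), so the final letter is not what conditions the rule; the second-to-last letter is.
"luhekh" has second-to-last letter 'k'. The stems whose second-to-last letter is 'k' (rewekf → rewekffus, rezlonhakf → rezlonhakffus, zanosekb → zanosekbbus) double the final consonant and add -us.
The other pattern: stems whose second-to-last letter is 'r' or 't' double the final consonant and add -et.
So luhekh → luhekhhus.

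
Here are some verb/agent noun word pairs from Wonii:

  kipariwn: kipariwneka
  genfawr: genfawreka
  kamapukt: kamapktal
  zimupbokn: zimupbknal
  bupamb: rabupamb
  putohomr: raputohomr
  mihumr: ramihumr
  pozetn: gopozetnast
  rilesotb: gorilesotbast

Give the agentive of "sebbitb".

gosebbitbast

kipariwn and zimupbokn both end in -n yet inflect differently (kipariwneka, zimupbknal), so the final letter is not what conditions the rule; the second-to-last letter is.
"sebbitb" has second-to-last letter 't'. The stems whose second-to-last letter is 't' (pozetn → gopozetnast, rilesotb → gorilesotbast) add go- … -ast around the stem.
So sebbitb → gosebbitbast.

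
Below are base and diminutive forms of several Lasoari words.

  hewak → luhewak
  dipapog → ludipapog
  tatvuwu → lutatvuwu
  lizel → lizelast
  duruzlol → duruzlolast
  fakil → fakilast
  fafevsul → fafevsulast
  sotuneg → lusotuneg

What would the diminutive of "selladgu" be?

lizel and sotuneg both have last vowel 'e' yet inflect differently (lizelast, lusotuneg), so the last vowel is not what conditions the rule; the final letter is.
"selladgu" ends in -u. The one such stem in the data (tatvuwu → lutatvuwu) adds the prefix lu-, so the same rule applies.
The other pattern: stems ending in -l add -ast.
So selladgu → luselladgu.

luselladgu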